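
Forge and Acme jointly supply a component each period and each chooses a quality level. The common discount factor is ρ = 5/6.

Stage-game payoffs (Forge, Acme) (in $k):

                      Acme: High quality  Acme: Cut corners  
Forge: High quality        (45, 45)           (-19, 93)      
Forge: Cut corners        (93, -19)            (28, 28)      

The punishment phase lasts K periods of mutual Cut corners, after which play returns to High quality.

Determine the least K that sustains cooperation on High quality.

Need Σ_{k=1}^{K} ρ^k ≥ (93−45)/(45−28) = 2.8235 at ρ = 5/6.
At K = 4 the sum is 2.5887 < 2.8235; at K = 5 it is 2.9906 ≥ 2.8235.
So the minimum punishment length is K = 5.

5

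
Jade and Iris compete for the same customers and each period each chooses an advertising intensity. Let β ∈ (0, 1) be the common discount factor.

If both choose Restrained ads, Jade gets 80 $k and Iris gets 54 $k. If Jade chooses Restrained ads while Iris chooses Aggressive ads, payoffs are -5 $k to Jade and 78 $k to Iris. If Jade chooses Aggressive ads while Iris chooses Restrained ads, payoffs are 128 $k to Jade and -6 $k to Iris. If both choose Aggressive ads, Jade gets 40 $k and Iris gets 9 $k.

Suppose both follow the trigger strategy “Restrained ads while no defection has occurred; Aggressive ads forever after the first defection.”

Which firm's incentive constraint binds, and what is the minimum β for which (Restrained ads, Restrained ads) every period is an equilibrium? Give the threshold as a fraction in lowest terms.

Jade: cooperation gives 80 each period; deviation gives 128 once then 40 forever.
  80/(1−β) ≥ 128 + 40β/(1−β) ⇒ β ≥ 48/88 = 6/11.
Iris: cooperation gives 54 each period; deviation gives 78 once then 9 forever.
  β ≥ 24/69 = 8/23.
Both must hold, so the binding constraint is Jade's: β ≥ 6/11.

Jade; β ≥ 6/11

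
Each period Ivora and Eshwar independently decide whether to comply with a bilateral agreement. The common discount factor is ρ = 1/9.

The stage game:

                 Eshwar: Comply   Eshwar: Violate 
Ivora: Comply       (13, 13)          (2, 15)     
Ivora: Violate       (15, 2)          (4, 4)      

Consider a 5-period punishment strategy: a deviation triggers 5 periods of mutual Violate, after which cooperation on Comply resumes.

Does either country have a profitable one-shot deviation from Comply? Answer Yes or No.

IC: ρ+…+ρ^5 ≥ (15−13)/(13−4) = 2/9.
At ρ = 1/9: partial sum = 0.1250 < 0.2222. Cooperation not sustainable.

Yes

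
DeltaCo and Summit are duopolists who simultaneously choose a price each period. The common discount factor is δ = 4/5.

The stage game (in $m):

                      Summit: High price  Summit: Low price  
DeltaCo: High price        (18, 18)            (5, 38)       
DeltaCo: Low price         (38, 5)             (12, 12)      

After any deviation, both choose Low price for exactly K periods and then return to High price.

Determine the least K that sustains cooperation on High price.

IC: δ(1−δ^K)/(1−δ) ≥ (38−18)/(18−12) = 10/3.
With δ = 4/5: need 1 − δ^K ≥ 10/3·(1−4/5)/(4/5), i.e. δ^K ≤ 0.1667.
Since (4/5)^8 = 0.1678 and (4/5)^9 = 0.1342, the smallest such K is 9.

9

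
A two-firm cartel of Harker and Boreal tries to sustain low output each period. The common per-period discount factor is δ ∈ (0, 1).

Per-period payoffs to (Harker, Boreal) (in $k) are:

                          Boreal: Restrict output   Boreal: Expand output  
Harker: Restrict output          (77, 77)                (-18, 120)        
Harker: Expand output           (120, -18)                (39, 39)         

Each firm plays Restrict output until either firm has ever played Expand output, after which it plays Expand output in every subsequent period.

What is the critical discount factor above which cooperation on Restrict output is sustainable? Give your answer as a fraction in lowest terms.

43/81

77/(1−δ) ≥ 120 + 39δ/(1−δ)
77 ≥ 120 − 81δ
δ ≥ 43/81.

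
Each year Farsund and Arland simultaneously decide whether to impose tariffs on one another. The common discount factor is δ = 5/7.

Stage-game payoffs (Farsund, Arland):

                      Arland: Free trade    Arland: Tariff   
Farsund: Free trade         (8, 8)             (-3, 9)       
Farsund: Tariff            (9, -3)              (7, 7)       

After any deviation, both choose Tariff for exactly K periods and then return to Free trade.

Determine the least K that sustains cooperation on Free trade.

2

Need Σ_{k=1}^{K} δ^k ≥ (9−8)/(8−7) = 1.0000 at δ = 5/7.
At K = 1 the sum is 0.7143 < 1.0000; at K = 2 it is 1.2245 ≥ 1.0000.
So the minimum punishment length is K = 2.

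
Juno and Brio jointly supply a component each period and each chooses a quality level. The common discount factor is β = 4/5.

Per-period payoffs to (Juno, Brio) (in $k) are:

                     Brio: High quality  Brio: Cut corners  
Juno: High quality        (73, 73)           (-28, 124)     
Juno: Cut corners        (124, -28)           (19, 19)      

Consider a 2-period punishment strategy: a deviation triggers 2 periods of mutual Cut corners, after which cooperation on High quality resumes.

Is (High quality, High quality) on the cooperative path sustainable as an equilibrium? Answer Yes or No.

Yes

IC: β+…+β^2 ≥ (124−73)/(73−19) = 17/18.
At β = 4/5: partial sum = 1.4400 ≥ 0.9444. Cooperation sustainable.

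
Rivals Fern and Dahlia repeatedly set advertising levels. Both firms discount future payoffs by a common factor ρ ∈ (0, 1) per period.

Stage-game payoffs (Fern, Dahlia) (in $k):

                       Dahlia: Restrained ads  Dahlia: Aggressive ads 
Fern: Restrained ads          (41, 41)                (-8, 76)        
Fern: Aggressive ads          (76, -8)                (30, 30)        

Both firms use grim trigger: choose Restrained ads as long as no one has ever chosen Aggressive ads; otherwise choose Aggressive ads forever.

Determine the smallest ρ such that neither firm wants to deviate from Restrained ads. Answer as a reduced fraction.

41/(1−ρ) ≥ 76 + 30ρ/(1−ρ)
41 ≥ 76 − 46ρ
ρ ≥ 35/46.

35/46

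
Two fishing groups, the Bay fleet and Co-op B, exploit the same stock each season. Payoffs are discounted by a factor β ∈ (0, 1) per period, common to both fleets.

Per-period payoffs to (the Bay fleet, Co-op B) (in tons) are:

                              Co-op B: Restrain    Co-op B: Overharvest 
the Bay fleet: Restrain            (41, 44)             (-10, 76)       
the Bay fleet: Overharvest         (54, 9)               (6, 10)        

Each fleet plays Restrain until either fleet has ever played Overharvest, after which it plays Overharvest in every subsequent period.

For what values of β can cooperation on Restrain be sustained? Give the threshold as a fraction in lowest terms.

16/33

For the Bay fleet: deviation gain 54−41 = 13, per-period punishment loss 41−6 = 35. IC gives β ≥ 13/48.
For Co-op B: gain 32, loss 34 per period, so β ≥ 32/66 = 16/33.
The tighter constraint is Co-op B's, so cooperation needs β ≥ 16/33.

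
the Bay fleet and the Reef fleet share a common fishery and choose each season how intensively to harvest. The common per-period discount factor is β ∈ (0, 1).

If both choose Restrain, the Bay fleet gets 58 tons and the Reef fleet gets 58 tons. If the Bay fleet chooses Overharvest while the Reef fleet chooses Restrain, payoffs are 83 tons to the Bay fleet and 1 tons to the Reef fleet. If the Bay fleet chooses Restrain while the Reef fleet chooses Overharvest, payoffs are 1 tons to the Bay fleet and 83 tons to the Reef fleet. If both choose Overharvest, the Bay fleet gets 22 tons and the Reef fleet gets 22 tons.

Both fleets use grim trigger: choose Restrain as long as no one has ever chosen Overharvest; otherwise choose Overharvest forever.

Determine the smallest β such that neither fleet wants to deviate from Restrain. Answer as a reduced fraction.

58/(1−β) ≥ 83 + 22β/(1−β)
58 ≥ 83 − 61β
β ≥ 25/61.

25/61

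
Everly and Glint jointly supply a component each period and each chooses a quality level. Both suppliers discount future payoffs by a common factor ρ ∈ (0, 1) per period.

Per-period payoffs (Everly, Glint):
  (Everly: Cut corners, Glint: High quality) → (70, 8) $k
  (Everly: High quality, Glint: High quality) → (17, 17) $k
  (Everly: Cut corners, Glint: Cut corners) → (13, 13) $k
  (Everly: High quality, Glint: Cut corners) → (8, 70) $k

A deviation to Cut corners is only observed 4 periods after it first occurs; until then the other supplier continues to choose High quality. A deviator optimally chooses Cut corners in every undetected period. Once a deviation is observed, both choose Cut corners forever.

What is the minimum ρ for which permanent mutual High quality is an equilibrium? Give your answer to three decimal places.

0.982

Deviating for the 4 undetected periods gains 70−17 = 53 per period over cooperation, then loses 17−13 = 4 per period forever once punishment starts.
Gain: 53(1 + ρ + … + ρ^3); loss: 4·ρ^4/(1−ρ).
No profitable deviation ⇔ 53(1−ρ^4) ≤ 4·ρ^4, i.e. ρ^4 ≥ 53/(53+4) = 53/57.
Hence ρ ≥ (53/57)^(1/4) ≈ 0.982.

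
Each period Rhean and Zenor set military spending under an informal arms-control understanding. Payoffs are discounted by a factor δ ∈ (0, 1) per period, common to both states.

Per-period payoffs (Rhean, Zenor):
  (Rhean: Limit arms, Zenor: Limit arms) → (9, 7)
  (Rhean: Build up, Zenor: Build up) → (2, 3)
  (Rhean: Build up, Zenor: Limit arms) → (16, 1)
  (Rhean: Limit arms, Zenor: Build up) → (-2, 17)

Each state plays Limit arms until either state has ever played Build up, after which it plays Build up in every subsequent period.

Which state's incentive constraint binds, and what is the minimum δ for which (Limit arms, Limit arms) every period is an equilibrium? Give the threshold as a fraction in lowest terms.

Zenor; δ ≥ 5/7

Rhean: cooperation gives 9 each period; deviation gives 16 once then 2 forever.
  9/(1−δ) ≥ 16 + 2δ/(1−δ) ⇒ δ ≥ 7/14 = 1/2.
Zenor: cooperation gives 7 each period; deviation gives 17 once then 3 forever.
  δ ≥ 10/14 = 5/7.
Both must hold, so the binding constraint is Zenor's: δ ≥ 5/7.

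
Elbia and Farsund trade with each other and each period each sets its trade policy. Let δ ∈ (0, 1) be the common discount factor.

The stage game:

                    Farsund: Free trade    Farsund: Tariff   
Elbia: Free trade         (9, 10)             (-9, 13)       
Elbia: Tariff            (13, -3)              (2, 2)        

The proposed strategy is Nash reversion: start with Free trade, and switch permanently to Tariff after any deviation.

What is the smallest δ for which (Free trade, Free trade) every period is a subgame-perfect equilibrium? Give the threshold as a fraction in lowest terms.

4/11

Elbia's threshold: (13−9)/(13−2) = 4/11.
Farsund's threshold: (13−10)/(13−2) = 3/11.
4/11 > 3/11, so Elbia binds and δ* = 4/11.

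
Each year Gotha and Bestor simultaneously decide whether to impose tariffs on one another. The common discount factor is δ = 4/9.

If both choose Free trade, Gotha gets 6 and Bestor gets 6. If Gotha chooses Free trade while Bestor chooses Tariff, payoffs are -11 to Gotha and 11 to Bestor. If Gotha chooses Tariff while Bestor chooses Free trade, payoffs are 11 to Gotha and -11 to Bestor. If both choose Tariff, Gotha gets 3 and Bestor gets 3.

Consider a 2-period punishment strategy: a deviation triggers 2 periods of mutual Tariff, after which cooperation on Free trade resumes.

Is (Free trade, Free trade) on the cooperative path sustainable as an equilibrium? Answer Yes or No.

No

Comparing payoff streams over the 3 periods until play realigns: cooperate → 6(1+δ+…+δ^2); deviate → 11 + 3(δ+…+δ^2).
Cooperation is sustained iff (6−3)(δ+…+δ^2) ≥ 11−6.
δ+…+δ^2 = 4/9·(1−(4/9)^2)/(1−4/9) = 0.6420, and (11−6)/(6−3) = 1.6667.
0.6420 < 1.6667, so cooperation is not sustainable.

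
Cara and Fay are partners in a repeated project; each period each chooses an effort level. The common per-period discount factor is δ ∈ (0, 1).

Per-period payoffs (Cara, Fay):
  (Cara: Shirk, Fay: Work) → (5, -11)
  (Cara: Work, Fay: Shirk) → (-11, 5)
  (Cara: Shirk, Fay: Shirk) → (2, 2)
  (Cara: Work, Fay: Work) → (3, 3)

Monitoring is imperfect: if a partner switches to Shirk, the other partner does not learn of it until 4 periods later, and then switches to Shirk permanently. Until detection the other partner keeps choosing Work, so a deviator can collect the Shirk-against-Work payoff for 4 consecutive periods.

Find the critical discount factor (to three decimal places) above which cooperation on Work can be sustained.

0.904

Deviating for the 4 undetected periods gains 5−3 = 2 per period over cooperation, then loses 3−2 = 1 per period forever once punishment starts.
Gain: 2(1 + δ + … + δ^3); loss: 1·δ^4/(1−δ).
No profitable deviation ⇔ 2(1−δ^4) ≤ 1·δ^4, i.e. δ^4 ≥ 2/(2+1) = 2/3.
Hence δ ≥ (2/3)^(1/4) ≈ 0.904.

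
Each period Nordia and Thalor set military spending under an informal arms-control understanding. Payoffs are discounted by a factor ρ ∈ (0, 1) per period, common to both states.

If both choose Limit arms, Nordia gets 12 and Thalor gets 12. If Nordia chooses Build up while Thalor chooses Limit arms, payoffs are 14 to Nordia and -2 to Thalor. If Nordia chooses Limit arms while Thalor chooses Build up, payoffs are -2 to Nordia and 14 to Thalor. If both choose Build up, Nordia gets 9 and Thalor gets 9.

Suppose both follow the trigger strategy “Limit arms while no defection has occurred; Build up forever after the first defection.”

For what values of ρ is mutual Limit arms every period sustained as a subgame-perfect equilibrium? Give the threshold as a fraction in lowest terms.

One-period gain from deviating is 14 − 12 = 2. The loss is 12 − 9 = 3 in every subsequent period, with present value 3·ρ/(1−ρ).
Deviation is unprofitable when 3·ρ/(1−ρ) ≥ 2, i.e. ρ/(1−ρ) ≥ 2/3.
Equivalently ρ ≥ 2/(2+3) = 2/5.

2/5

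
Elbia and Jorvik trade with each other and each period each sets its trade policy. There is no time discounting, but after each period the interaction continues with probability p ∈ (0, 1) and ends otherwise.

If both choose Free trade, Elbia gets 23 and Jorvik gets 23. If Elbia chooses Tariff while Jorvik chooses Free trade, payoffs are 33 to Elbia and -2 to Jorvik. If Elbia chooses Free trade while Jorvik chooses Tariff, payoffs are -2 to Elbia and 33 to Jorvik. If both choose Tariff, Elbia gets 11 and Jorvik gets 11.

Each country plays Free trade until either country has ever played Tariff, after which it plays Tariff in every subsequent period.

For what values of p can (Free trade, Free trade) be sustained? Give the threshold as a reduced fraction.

5/11

With no time discounting, the continuation probability p plays the role of the discount factor.
Grim-trigger IC: 23/(1−p) ≥ 33 + 11p/(1−p) ⇒ p ≥ (33−23)/(33−11) = 5/11.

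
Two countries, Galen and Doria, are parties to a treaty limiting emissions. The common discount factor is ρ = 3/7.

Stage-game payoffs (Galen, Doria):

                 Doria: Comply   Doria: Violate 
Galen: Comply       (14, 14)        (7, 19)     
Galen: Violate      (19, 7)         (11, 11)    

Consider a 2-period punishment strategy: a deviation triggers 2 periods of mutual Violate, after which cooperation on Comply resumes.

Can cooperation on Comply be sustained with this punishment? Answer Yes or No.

A one-shot deviation gives 19 now, then 11 for 2 periods, then back to 14.
Gain from deviating: (19−14) today; loss: (14−11) in each of the next 2 periods.
No-deviation condition: (14−11)(ρ+…+ρ^2) ≥ 19−14, i.e. ρ+…+ρ^2 ≥ 5/3.
At ρ = 3/7: ρ+…+ρ^2 = 0.6122 < 1.6667.
So cooperation is not sustainable.

No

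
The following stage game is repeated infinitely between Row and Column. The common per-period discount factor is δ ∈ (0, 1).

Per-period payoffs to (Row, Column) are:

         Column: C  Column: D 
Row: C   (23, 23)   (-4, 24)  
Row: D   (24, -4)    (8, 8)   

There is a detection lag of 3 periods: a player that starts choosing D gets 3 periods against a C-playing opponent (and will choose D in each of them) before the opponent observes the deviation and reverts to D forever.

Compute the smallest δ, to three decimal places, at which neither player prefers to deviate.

0.397

The best deviation is to choose D for all 3 undetected periods, earning 24 each, then 8 forever once detected.
Deviation value: 24(1−δ^3)/(1−δ) + 8δ^3/(1−δ); cooperation value: 23/(1−δ).
IC: 23 ≥ 24(1−δ^3) + 8δ^3 = 24 − 16δ^3.
So δ^3 ≥ 1/16, giving δ ≥ (1/16)^(1/3) ≈ 0.397.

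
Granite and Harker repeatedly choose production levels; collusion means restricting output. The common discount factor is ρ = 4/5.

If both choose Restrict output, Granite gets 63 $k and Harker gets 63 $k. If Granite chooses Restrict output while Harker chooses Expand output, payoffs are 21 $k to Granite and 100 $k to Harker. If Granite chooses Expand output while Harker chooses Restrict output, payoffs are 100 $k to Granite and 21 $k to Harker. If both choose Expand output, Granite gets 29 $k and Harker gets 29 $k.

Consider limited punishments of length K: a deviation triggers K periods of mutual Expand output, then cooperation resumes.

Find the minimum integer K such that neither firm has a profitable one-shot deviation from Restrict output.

2

IC: ρ(1−ρ^K)/(1−ρ) ≥ (100−63)/(63−29) = 37/34.
With ρ = 4/5: need 1 − ρ^K ≥ 37/34·(1−4/5)/(4/5), i.e. ρ^K ≤ 0.7279.
Since (4/5)^1 = 0.8000 and (4/5)^2 = 0.6400, the smallest such K is 2.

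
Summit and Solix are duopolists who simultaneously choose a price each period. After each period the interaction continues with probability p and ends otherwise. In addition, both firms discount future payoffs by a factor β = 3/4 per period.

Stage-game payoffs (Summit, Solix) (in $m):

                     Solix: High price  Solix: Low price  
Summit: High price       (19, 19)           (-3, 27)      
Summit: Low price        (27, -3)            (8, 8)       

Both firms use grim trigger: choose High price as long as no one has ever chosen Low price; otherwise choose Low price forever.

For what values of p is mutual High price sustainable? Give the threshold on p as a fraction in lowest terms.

With continuation probability p and discount β, the effective per-period discount factor is βp.
Grim-trigger IC: βp ≥ (27−19)/(27−8) = 8/19.
So p ≥ (8/19)/(3/4) = 32/57.

32/57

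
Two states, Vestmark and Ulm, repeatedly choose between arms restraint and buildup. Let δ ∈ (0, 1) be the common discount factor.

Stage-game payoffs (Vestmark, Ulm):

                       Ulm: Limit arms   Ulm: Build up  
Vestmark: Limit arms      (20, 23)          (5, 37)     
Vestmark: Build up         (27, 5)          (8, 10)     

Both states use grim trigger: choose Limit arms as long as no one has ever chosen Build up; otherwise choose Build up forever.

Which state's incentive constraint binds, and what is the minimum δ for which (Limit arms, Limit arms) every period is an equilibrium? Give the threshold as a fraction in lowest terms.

Ulm; δ ≥ 14/27

Vestmark: cooperation gives 20 each period; deviation gives 27 once then 8 forever.
  20/(1−δ) ≥ 27 + 8δ/(1−δ) ⇒ δ ≥ 7/19.
Ulm: cooperation gives 23 each period; deviation gives 37 once then 10 forever.
  δ ≥ 14/27.
Both must hold, so the binding constraint is Ulm's: δ ≥ 14/27.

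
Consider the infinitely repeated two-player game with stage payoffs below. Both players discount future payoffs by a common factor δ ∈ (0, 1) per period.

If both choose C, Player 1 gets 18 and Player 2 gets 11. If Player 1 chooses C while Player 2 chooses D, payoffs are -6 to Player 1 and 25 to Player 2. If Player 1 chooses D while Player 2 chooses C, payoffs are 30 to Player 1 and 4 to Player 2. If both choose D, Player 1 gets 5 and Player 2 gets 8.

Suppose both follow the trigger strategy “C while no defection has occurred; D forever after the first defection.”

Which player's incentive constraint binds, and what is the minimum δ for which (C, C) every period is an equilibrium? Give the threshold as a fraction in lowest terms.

Player 2; δ ≥ 14/17

Player 1's threshold: (30−18)/(30−5) = 12/25.
Player 2's threshold: (25−11)/(25−8) = 14/17.
12/25 < 14/17, so Player 2 binds and δ* = 14/17.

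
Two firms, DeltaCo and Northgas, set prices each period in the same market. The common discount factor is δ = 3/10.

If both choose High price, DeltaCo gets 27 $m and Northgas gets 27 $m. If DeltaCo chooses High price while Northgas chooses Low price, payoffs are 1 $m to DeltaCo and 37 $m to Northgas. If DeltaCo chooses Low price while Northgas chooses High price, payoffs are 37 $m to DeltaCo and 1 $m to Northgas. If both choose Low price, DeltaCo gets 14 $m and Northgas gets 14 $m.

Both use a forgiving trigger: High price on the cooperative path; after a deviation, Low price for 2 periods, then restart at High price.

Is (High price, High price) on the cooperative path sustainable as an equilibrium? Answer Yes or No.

IC: δ+…+δ^2 ≥ (37−27)/(27−14) = 10/13.
At δ = 3/10: partial sum = 0.3900 < 0.7692. Cooperation not sustainable.

No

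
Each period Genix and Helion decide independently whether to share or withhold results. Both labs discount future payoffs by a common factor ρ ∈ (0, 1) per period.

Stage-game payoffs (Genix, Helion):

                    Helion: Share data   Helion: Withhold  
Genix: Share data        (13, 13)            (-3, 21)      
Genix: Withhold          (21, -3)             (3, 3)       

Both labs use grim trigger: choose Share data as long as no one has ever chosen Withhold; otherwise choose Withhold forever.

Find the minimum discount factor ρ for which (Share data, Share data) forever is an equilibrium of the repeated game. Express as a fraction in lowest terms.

One-period gain from deviating is 21 − 13 = 8. The loss is 13 − 3 = 10 in every subsequent period, with present value 10·ρ/(1−ρ).
Deviation is unprofitable when 10·ρ/(1−ρ) ≥ 8, i.e. ρ/(1−ρ) ≥ 4/5.
Equivalently ρ ≥ 8/(8+10) = 4/9.

4/9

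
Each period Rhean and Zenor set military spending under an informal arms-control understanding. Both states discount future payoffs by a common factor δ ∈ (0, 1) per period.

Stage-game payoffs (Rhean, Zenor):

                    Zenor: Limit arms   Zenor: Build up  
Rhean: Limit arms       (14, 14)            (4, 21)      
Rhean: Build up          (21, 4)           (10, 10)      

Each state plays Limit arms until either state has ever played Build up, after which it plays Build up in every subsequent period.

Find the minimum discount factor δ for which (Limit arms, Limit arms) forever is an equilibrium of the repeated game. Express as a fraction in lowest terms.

Under grim trigger the critical discount factor is (T−C)/(T−P) with T = 21, C = 14, P = 10.
δ* = (21−14)/(21−10) = 7/11.

7/11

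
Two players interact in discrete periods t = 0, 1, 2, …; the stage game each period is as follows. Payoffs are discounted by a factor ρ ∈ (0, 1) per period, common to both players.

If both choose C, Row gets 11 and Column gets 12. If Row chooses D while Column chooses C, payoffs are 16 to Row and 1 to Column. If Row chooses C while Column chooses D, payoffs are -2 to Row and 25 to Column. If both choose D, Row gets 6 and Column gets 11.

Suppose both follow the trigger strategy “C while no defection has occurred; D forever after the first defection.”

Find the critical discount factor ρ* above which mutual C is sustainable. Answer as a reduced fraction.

For Row: deviation gain 16−11 = 5, per-period punishment loss 11−6 = 5. IC gives ρ ≥ 5/10 = 1/2.
For Column: gain 13, loss 1 per period, so ρ ≥ 13/14.
The tighter constraint is Column's, so cooperation needs ρ ≥ 13/14.

13/14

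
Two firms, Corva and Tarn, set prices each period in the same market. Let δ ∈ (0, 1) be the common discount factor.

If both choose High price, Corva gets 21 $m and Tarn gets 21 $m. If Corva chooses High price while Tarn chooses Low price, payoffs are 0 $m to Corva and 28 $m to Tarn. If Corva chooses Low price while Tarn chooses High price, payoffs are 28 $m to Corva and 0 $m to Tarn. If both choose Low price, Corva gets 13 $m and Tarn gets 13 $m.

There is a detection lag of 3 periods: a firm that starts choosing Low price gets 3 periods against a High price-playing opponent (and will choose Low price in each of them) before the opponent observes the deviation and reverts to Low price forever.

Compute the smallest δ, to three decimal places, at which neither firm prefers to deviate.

0.776

A deviator earns 28 for 3 periods, then 13 forever; cooperating earns 21 forever. Multiplying the IC by (1−δ):
21 ≥ 28(1−δ^3) + 13δ^3, so 15·δ^3 ≥ 7 and δ^3 ≥ 7/15.
δ ≥ (7/15)^(1/3) ≈ 0.776.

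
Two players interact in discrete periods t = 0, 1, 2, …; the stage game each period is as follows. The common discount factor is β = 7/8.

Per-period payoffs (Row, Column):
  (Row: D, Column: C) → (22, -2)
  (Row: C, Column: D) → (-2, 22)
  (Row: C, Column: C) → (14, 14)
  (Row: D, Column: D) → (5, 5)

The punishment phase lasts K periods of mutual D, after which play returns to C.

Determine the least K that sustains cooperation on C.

IC: β(1−β^K)/(1−β) ≥ (22−14)/(14−5) = 8/9.
With β = 7/8: need 1 − β^K ≥ 8/9·(1−7/8)/(7/8), i.e. β^K ≤ 0.8730.
Since (7/8)^1 = 0.8750 and (7/8)^2 = 0.7656, the smallest such K is 2.

2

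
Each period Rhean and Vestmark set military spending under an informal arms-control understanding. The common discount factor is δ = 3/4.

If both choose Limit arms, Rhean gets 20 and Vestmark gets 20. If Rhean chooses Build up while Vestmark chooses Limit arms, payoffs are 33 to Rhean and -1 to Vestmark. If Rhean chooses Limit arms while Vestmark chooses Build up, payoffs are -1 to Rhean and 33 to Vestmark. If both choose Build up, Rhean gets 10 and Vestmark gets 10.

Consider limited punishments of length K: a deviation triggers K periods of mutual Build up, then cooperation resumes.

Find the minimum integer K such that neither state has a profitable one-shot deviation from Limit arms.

2

No profitable deviation requires (20−10)(δ+…+δ^K) ≥ 33−20, i.e. δ+…+δ^K ≥ 13/10 ≈ 1.3000.
With δ = 3/4, the partial sums are K=1: 0.7500, K=2: 1.3125.
K = 2 is the first length at which the sum reaches 1.3000.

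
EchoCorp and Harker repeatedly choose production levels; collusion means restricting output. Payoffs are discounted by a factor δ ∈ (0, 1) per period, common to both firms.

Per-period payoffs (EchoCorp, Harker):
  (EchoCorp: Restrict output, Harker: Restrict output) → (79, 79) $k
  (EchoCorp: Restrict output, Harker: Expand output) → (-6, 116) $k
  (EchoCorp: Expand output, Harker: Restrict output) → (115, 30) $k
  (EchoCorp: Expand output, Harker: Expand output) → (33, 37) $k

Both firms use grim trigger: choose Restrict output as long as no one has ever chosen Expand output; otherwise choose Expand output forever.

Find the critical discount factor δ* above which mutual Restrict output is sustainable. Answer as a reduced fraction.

37/79

EchoCorp: cooperation gives 79 each period; deviation gives 115 once then 33 forever.
  79/(1−δ) ≥ 115 + 33δ/(1−δ) ⇒ δ ≥ 36/82 = 18/41.
Harker: cooperation gives 79 each period; deviation gives 116 once then 37 forever.
  δ ≥ 37/79.
Both must hold, so the binding constraint is Harker's: δ ≥ 37/79.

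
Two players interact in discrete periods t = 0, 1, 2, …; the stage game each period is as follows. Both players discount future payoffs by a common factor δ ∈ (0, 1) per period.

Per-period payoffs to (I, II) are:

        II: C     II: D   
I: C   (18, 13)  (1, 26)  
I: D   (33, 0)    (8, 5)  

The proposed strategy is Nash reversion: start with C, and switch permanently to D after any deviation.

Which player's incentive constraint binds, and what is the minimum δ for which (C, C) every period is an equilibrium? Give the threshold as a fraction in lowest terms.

II; δ ≥ 13/21

I: cooperation gives 18 each period; deviation gives 33 once then 8 forever.
  18/(1−δ) ≥ 33 + 8δ/(1−δ) ⇒ δ ≥ 15/25 = 3/5.
II: cooperation gives 13 each period; deviation gives 26 once then 5 forever.
  δ ≥ 13/21.
Both must hold, so the binding constraint is II's: δ ≥ 13/21.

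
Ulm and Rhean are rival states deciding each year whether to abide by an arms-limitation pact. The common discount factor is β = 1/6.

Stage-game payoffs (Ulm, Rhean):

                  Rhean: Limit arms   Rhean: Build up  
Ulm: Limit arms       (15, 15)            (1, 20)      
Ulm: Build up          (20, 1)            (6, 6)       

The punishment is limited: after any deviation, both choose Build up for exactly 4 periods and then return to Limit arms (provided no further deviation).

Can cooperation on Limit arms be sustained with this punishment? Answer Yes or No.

IC: β+…+β^4 ≥ (20−15)/(15−6) = 5/9.
At β = 1/6: partial sum = 0.1998 < 0.5556. Cooperation not sustainable.

No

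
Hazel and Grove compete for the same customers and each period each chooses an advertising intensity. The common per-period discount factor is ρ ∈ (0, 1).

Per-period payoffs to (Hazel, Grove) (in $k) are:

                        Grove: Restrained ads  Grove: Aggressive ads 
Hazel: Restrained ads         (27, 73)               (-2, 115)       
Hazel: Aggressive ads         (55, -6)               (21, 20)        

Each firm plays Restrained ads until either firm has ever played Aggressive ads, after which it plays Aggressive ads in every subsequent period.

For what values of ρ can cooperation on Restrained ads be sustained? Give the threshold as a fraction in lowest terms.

14/17

For Hazel: deviation gain 55−27 = 28, per-period punishment loss 27−21 = 6. IC gives ρ ≥ 28/34 = 14/17.
For Grove: gain 42, loss 53 per period, so ρ ≥ 42/95.
The tighter constraint is Hazel's, so cooperation needs ρ ≥ 14/17.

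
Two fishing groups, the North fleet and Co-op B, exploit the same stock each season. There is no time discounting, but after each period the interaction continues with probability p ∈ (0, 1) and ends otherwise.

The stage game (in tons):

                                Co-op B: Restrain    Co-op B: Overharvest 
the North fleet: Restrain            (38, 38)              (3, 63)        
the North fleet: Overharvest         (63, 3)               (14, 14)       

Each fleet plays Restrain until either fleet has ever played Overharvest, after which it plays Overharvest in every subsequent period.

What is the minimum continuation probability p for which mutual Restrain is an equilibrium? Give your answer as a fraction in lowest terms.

With no time discounting, the continuation probability p plays the role of the discount factor.
Grim-trigger IC: 38/(1−p) ≥ 63 + 14p/(1−p) ⇒ p ≥ (63−38)/(63−14) = 25/49.

25/49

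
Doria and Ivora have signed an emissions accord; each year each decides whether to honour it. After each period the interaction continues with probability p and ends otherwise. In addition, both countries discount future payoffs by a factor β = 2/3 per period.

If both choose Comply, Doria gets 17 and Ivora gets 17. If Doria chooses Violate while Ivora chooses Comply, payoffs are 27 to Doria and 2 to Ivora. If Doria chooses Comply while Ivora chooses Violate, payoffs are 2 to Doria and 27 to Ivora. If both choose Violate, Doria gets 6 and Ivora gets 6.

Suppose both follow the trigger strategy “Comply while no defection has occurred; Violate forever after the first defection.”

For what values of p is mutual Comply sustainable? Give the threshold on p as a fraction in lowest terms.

5/7

Expected continuation weight on next period's payoff is β·p = 2/3·p, which plays the role of the discount factor.
Cooperation requires 2/3·p ≥ (27−17)/(27−6) = 10/21, hence p ≥ 5/7.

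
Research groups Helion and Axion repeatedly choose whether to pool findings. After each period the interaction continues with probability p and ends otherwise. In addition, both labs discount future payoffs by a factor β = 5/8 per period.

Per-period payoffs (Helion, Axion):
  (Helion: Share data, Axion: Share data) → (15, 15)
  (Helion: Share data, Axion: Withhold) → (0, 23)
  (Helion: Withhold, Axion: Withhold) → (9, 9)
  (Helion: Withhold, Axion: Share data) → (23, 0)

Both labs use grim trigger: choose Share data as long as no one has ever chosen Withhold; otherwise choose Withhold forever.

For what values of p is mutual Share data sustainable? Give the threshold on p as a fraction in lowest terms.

32/35

With continuation probability p and discount β, the effective per-period discount factor is βp.
Grim-trigger IC: βp ≥ (23−15)/(23−9) = 4/7.
So p ≥ (4/7)/(5/8) = 32/35.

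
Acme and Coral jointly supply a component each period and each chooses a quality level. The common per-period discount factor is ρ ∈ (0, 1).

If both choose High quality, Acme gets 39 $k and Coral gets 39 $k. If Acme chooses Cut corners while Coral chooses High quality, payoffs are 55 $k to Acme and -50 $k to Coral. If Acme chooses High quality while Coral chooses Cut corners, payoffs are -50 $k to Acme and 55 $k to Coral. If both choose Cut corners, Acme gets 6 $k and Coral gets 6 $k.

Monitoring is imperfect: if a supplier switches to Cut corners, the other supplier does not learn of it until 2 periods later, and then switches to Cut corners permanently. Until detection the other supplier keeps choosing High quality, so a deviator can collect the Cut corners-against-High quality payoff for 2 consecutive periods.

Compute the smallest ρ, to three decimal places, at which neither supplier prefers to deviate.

A deviator earns 55 for 2 periods, then 6 forever; cooperating earns 39 forever. Multiplying the IC by (1−ρ):
39 ≥ 55(1−ρ^2) + 6ρ^2, so 49·ρ^2 ≥ 16 and ρ^2 ≥ 16/49.
ρ ≥ (16/49)^(1/2) ≈ 0.571.

0.571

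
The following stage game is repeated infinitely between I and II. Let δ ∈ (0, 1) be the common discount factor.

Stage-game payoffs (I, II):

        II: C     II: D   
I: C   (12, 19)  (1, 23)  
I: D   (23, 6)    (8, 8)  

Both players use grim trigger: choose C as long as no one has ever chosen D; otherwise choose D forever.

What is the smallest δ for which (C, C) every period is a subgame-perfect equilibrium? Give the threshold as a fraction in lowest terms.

For I: deviation gain 23−12 = 11, per-period punishment loss 12−8 = 4. IC gives δ ≥ 11/15.
For II: gain 4, loss 11 per period, so δ ≥ 4/15.
The tighter constraint is I's, so cooperation needs δ ≥ 11/15.

11/15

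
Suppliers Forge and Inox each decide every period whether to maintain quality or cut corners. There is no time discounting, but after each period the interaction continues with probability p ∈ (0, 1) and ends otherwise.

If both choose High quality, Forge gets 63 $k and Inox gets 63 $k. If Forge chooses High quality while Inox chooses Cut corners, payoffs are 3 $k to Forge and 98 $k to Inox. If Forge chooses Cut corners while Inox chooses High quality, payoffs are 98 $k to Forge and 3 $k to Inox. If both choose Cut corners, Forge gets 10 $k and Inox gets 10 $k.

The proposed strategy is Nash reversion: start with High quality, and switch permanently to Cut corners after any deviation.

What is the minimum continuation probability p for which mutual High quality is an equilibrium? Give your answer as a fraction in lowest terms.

35/88

Expected cooperation value is 63 + p·63 + p²·63 + … = 63/(1−p); deviation gives 98 + p·10/(1−p).
63 ≥ 98(1−p) + 10p ⇒ 88p ≥ 35 ⇒ p ≥ 35/88.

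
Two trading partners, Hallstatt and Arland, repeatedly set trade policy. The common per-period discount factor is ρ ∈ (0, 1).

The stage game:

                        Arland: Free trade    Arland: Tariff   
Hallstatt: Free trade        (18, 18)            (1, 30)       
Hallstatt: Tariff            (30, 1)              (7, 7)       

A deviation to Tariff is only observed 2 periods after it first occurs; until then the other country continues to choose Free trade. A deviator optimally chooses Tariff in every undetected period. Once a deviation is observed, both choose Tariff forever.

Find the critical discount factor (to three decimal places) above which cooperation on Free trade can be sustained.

0.722

The best deviation is to choose Tariff for all 2 undetected periods, earning 30 each, then 7 forever once detected.
Deviation value: 30(1−ρ^2)/(1−ρ) + 7ρ^2/(1−ρ); cooperation value: 18/(1−ρ).
IC: 18 ≥ 30(1−ρ^2) + 7ρ^2 = 30 − 23ρ^2.
So ρ^2 ≥ 12/23, giving ρ ≥ (12/23)^(1/2) ≈ 0.722.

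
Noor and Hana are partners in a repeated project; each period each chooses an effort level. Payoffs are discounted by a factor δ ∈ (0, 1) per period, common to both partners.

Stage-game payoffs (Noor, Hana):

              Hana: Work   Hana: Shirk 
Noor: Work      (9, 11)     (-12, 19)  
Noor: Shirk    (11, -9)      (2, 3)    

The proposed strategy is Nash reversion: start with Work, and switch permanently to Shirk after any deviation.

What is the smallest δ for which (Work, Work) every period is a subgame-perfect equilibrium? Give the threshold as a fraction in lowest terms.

Noor's threshold: (11−9)/(11−2) = 2/9.
Hana's threshold: (19−11)/(19−3) = 1/2.
2/9 < 1/2, so Hana binds and δ* = 1/2.

1/2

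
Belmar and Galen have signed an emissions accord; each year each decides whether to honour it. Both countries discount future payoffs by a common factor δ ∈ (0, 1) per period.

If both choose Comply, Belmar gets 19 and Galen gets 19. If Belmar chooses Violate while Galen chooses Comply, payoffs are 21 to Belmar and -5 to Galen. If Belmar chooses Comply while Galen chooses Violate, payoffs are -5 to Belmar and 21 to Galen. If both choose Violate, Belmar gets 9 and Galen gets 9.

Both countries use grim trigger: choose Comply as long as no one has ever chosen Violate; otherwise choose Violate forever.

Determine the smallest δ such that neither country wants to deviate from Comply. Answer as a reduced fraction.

1/6

19/(1−δ) ≥ 21 + 9δ/(1−δ)
19 ≥ 21 − 12δ
δ ≥ 2/12 = 1/6.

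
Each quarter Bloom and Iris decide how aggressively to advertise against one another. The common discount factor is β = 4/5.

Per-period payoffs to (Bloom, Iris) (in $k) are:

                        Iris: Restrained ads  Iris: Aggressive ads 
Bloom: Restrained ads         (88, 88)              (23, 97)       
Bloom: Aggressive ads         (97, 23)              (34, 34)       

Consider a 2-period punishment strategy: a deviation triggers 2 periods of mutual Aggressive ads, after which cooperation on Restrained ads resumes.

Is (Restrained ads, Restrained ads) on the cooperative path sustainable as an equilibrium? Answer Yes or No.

Yes

A one-shot deviation gives 97 now, then 34 for 2 periods, then back to 88.
Gain from deviating: (97−88) today; loss: (88−34) in each of the next 2 periods.
No-deviation condition: (88−34)(β+…+β^2) ≥ 97−88, i.e. β+…+β^2 ≥ 1/6.
At β = 4/5: β+…+β^2 = 1.4400 ≥ 0.1667.
So cooperation is sustainable.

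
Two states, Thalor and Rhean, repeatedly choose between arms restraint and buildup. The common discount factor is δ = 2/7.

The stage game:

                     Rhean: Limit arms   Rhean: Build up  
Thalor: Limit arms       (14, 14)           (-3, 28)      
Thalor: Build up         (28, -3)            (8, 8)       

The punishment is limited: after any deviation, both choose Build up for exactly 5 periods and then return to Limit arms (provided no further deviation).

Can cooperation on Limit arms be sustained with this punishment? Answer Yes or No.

Comparing payoff streams over the 6 periods until play realigns: cooperate → 14(1+δ+…+δ^5); deviate → 28 + 8(δ+…+δ^5).
Cooperation is sustained iff (14−8)(δ+…+δ^5) ≥ 28−14.
δ+…+δ^5 = 2/7·(1−(2/7)^5)/(1−2/7) = 0.3992, and (28−14)/(14−8) = 2.3333.
0.3992 < 2.3333, so cooperation is not sustainable.

No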